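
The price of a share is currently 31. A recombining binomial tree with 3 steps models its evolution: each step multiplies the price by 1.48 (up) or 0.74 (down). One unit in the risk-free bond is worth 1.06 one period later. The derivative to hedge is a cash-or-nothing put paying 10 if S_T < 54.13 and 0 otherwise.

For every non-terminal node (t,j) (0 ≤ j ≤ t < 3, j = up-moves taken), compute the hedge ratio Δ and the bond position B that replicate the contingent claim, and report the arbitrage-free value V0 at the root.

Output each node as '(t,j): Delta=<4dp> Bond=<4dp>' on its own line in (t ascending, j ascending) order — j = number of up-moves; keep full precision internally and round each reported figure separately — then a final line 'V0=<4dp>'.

Since d<R<u, set p* = (R−d)/(u−d) = 0.4324; price each node as the discounted p*-expectation of its children.
Terminal values V(3,·): V(3,0)=10.0000, V(3,1)=10.0000, V(3,2)=10.0000, V(3,3)=0.0000
  t=2,j=0: stock 16.9756 → up 25.1239 (V=10.0000), down 12.5619 (V=10.0000). Price 9.4340; hedge Δ=0.0000, bond B=9.4340.
  t=2,j=1: stock 33.9512 → up 50.2478 (V=10.0000), down 25.1239 (V=10.0000). Price 9.4340; hedge Δ=0.0000, bond B=9.4340.
  t=2,j=2: stock 67.9024 → up 100.4956 (V=0.0000), down 50.2478 (V=10.0000). Price 5.3544; hedge Δ=-0.1990, bond B=18.8679.
  t=1,j=0: stock 22.9400 → up 33.9512 (V=9.4340), down 16.9756 (V=9.4340). Price 8.9000; hedge Δ=0.0000, bond B=8.9000.
  t=1,j=1: stock 45.8800 → up 67.9024 (V=5.3544), down 33.9512 (V=9.4340). Price 7.2357; hedge Δ=-0.1202, bond B=12.7486.
  t=0,j=0: stock 31.0000 → up 45.8800 (V=7.2357), down 22.9400 (V=8.9000). Price 7.7172; hedge Δ=-0.0725, bond B=9.9663.
Each (Δ,B) replicates both successor values, so the strategy is self-financing and V0 is arbitrage-free.

(0,0): Delta=-0.0725 Bond=9.9663
(1,0): Delta=0.0000 Bond=8.9000
(1,1): Delta=-0.1202 Bond=12.7486
(2,0): Delta=0.0000 Bond=9.4340
(2,1): Delta=0.0000 Bond=9.4340
(2,2): Delta=-0.1990 Bond=18.8679
V0=7.7172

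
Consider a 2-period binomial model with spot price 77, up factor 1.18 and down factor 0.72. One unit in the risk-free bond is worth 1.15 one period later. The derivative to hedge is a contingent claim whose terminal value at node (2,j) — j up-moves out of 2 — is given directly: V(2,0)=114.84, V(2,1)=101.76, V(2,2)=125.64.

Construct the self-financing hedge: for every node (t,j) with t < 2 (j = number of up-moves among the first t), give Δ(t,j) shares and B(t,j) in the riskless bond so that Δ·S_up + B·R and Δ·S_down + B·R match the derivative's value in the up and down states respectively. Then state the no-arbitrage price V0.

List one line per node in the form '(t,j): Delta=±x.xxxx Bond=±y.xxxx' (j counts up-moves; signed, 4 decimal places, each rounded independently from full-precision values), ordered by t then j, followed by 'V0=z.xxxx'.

(0,0): Delta=0.5271 Bond=52.1803
(1,0): Delta=-0.5129 Bond=117.6635
(1,1): Delta=0.5714 Bond=55.9849
V0=92.7655

Under the risk-neutral measure, an up-move has probability p* = (R−d)/(u−d) = 0.9348 and values discount at R = 1.15.
Terminal payoffs: V(2,0)=114.8400, V(2,1)=101.7600, V(2,2)=125.6400
Node (1,0) S=55.4400: V=(p*·101.7600+(1−p*)·114.8400)/1.15=89.2287; Δ=(101.7600−114.8400)/(65.4192−39.9168)=-0.5129; B=V−Δ·S=117.6635
Node (1,1) S=90.8600: V=(p*·125.6400+(1−p*)·101.7600)/1.15=107.8979; Δ=(125.6400−101.7600)/(107.2148−65.4192)=0.5714; B=V−Δ·S=55.9849
Node (0,0) S=77.0000: V=(p*·107.8979+(1−p*)·89.2287)/1.15=92.7655; Δ=(107.8979−89.2287)/(90.8600−55.4400)=0.5271; B=V−Δ·S=52.1803
Check: Δ(0,0)·S0 + B(0,0) = 92.7655 = V0.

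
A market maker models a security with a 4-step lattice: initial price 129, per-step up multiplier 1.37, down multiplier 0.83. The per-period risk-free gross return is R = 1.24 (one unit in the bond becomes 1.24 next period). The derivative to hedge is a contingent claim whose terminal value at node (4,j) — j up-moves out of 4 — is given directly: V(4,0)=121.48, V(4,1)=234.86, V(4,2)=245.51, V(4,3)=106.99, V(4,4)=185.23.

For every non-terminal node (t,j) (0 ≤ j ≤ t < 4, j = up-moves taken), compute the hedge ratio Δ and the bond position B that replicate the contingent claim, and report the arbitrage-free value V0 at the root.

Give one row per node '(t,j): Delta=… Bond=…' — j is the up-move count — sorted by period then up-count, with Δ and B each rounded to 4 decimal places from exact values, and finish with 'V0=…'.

(0,0): Delta=-0.1539 Bond=90.1608
(1,0): Delta=-0.7805 Bond=178.8930
(1,1): Delta=-0.0335 Bond=90.5258
(2,0): Delta=0.5946 Bond=99.6244
(2,1): Delta=-1.0447 Bond=260.5746
(2,2): Delta=0.1607 Bond=65.2229
(3,0): Delta=2.8465 Bond=-42.5720
(3,1): Delta=0.1620 Bond=176.2021
(3,2): Delta=-1.2765 Bond=369.6938
(3,3): Delta=0.4368 Bond=-10.6998
V0=70.3092

No-arbitrage ⇒ martingale measure with p* = (R−d)/(u−d) = 0.7593.
Terminal values V(4,·): V(4,0)=121.4800, V(4,1)=234.8600, V(4,2)=245.5100, V(4,3)=106.9900, V(4,4)=185.2300
(3,0): S=73.7605. Δ = (V_up−V_dn)/(S_up−S_dn) = (234.8600−121.4800)/(101.0519−61.2212) = 2.8465. V = [p*·234.8600 + (1−p*)·121.4800]/1.24 = 167.3910. B = V − Δ·S = -42.5720.
(3,1): S=121.7493. Δ = (V_up−V_dn)/(S_up−S_dn) = (245.5100−234.8600)/(166.7965−101.0519) = 0.1620. V = [p*·245.5100 + (1−p*)·234.8600]/1.24 = 195.9243. B = V − Δ·S = 176.2021.
(3,2): S=200.9597. Δ = (V_up−V_dn)/(S_up−S_dn) = (106.9900−245.5100)/(275.3148−166.7965) = -1.2765. V = [p*·106.9900 + (1−p*)·245.5100]/1.24 = 113.1753. B = V − Δ·S = 369.6938.
(3,3): S=331.7045. Δ = (V_up−V_dn)/(S_up−S_dn) = (185.2300−106.9900)/(454.4352−275.3148) = 0.4368. V = [p*·185.2300 + (1−p*)·106.9900]/1.24 = 134.1891. B = V − Δ·S = -10.6998.
(2,0): S=88.8681. Δ = (V_up−V_dn)/(S_up−S_dn) = (195.9243−167.3910)/(121.7493−73.7605) = 0.5946. V = [p*·195.9243 + (1−p*)·167.3910]/1.24 = 152.4638. B = V − Δ·S = 99.6244.
(2,1): S=146.6859. Δ = (V_up−V_dn)/(S_up−S_dn) = (113.1753−195.9243)/(200.9597−121.7493) = -1.0447. V = [p*·113.1753 + (1−p*)·195.9243]/1.24 = 107.3358. B = V − Δ·S = 260.5746.
(2,2): S=242.1201. Δ = (V_up−V_dn)/(S_up−S_dn) = (134.1891−113.1753)/(331.7045−200.9597) = 0.1607. V = [p*·134.1891 + (1−p*)·113.1753]/1.24 = 104.1373. B = V − Δ·S = 65.2229.
(1,0): S=107.0700. Δ = (V_up−V_dn)/(S_up−S_dn) = (107.3358−152.4638)/(146.6859−88.8681) = -0.7805. V = [p*·107.3358 + (1−p*)·152.4638]/1.24 = 95.3225. B = V − Δ·S = 178.8930.
(1,1): S=176.7300. Δ = (V_up−V_dn)/(S_up−S_dn) = (104.1373−107.3358)/(242.1201−146.6859) = -0.0335. V = [p*·104.1373 + (1−p*)·107.3358]/1.24 = 84.6026. B = V − Δ·S = 90.5258.
(0,0): S=129.0000. Δ = (V_up−V_dn)/(S_up−S_dn) = (84.6026−95.3225)/(176.7300−107.0700) = -0.1539. V = [p*·84.6026 + (1−p*)·95.3225]/1.24 = 70.3092. B = V − Δ·S = 90.1608.
The time-0 hedge costs 70.3092, which is the no-arbitrage price.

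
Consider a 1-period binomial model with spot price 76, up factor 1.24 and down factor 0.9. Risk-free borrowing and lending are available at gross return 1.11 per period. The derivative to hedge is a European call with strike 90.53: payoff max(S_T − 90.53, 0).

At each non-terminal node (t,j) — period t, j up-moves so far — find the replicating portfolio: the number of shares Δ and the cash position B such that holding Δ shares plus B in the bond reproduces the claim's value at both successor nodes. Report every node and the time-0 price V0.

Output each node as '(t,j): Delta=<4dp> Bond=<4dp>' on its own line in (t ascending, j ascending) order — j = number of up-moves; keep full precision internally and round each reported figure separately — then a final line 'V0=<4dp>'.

(0,0): Delta=0.1436 Bond=-8.8474
V0=2.0644

Since d<R<u, set p* = (R−d)/(u−d) = 0.6176; price each node as the discounted p*-expectation of its children.
Terminal values V(1,·): V(1,0)=0.0000, V(1,1)=3.7100
  t=0,j=0: stock 76.0000 → up 94.2400 (V=3.7100), down 68.4000 (V=0.0000). Price 2.0644; hedge Δ=0.1436, bond B=-8.8474.
Root portfolio cost Δ·76+B reproduces V0=2.0644.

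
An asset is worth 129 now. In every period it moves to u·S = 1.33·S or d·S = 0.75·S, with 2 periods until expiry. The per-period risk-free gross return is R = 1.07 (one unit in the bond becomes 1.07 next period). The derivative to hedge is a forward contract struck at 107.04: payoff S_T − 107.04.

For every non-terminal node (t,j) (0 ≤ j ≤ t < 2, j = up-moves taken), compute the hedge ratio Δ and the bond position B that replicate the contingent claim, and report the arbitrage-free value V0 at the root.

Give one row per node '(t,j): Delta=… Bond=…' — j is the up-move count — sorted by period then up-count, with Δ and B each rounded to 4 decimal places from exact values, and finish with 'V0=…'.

The replicating-portfolio and risk-neutral prices coincide; use p* = (1.07−0.75)/(1.33−0.75) = 0.5517 for the latter.
Terminal payoffs: V(2,0)=-34.4775, V(2,1)=21.6375, V(2,2)=121.1481
  t=1,j=0: stock 96.7500 → up 128.6775 (V=21.6375), down 72.5625 (V=-34.4775). Price -3.2874; hedge Δ=1.0000, bond B=-100.0374.
  t=1,j=1: stock 171.5700 → up 228.1881 (V=121.1481), down 128.6775 (V=21.6375). Price 71.5326; hedge Δ=1.0000, bond B=-100.0374.
  t=0,j=0: stock 129.0000 → up 171.5700 (V=71.5326), down 96.7500 (V=-3.2874). Price 35.5071; hedge Δ=1.0000, bond B=-93.4929.
The time-0 hedge costs 35.5071, which is the no-arbitrage price.

(0,0): Delta=1.0000 Bond=-93.4929
(1,0): Delta=1.0000 Bond=-100.0374
(1,1): Delta=1.0000 Bond=-100.0374
V0=35.5071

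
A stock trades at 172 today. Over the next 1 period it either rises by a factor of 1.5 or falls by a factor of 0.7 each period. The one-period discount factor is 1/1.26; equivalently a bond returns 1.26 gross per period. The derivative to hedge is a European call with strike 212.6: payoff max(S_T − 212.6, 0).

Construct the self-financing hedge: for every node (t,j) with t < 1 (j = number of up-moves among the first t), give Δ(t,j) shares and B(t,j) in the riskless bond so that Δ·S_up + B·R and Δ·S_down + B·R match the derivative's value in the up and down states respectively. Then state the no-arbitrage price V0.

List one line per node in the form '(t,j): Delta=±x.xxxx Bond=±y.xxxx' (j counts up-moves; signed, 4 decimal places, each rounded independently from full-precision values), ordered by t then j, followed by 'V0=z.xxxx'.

Since d<R<u, set p* = (R−d)/(u−d) = 0.7000; price each node as the discounted p*-expectation of its children.
At expiry t=1: V(1,0)=0.0000, V(1,1)=45.4000
(0,0): S=172.0000. Δ = (V_up−V_dn)/(S_up−S_dn) = (45.4000−0.0000)/(258.0000−120.4000) = 0.3299. V = [p*·45.4000 + (1−p*)·0.0000]/1.26 = 25.2222. B = V − Δ·S = -31.5278.
Self-financing check: at every node Δ·S+B equals the discounted successor values.

(0,0): Delta=0.3299 Bond=-31.5278
V0=25.2222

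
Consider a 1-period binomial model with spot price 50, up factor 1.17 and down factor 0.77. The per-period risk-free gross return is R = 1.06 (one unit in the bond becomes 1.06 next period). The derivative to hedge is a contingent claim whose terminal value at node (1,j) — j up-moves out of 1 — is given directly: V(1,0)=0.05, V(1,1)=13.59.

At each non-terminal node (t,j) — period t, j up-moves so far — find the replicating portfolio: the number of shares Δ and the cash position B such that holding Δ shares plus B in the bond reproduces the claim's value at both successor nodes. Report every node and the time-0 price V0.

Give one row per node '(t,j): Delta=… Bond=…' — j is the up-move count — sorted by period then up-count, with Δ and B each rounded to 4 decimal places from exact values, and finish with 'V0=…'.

No-arbitrage ⇒ martingale measure with p* = (R−d)/(u−d) = 0.7250.
At expiry t=1: V(1,0)=0.0500, V(1,1)=13.5900
  t=0,j=0: stock 50.0000 → up 58.5000 (V=13.5900), down 38.5000 (V=0.0500). Price 9.3080; hedge Δ=0.6770, bond B=-24.5420.
Root portfolio cost Δ·50+B reproduces V0=9.3080.

(0,0): Delta=0.6770 Bond=-24.5420
V0=9.3080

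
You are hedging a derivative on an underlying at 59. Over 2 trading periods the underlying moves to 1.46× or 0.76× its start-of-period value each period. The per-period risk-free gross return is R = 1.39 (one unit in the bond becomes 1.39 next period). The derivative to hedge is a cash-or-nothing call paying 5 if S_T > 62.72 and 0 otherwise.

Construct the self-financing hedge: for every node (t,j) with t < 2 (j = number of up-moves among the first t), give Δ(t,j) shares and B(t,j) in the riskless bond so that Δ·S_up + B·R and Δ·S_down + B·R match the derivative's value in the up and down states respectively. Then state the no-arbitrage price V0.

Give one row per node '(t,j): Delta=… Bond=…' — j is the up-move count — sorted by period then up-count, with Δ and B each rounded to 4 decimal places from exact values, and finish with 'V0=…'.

(0,0): Delta=0.0087 Bond=2.0481
(1,0): Delta=0.1593 Bond=-3.9054
(1,1): Delta=0.0000 Bond=3.5971
V0=2.5620

No-arbitrage ⇒ martingale measure with p* = (R−d)/(u−d) = 0.9000.
Terminal values V(2,·): V(2,0)=0.0000, V(2,1)=5.0000, V(2,2)=5.0000
(1,0): S=44.8400. Δ = (V_up−V_dn)/(S_up−S_dn) = (5.0000−0.0000)/(65.4664−34.0784) = 0.1593. V = [p*·5.0000 + (1−p*)·0.0000]/1.39 = 3.2374. B = V − Δ·S = -3.9054.
(1,1): S=86.1400. Δ = (V_up−V_dn)/(S_up−S_dn) = (5.0000−5.0000)/(125.7644−65.4664) = 0.0000. V = [p*·5.0000 + (1−p*)·5.0000]/1.39 = 3.5971. B = V − Δ·S = 3.5971.
(0,0): S=59.0000. Δ = (V_up−V_dn)/(S_up−S_dn) = (3.5971−3.2374)/(86.1400−44.8400) = 0.0087. V = [p*·3.5971 + (1−p*)·3.2374]/1.39 = 2.5620. B = V − Δ·S = 2.0481.
Self-financing check: at every node Δ·S+B equals the discounted successor values.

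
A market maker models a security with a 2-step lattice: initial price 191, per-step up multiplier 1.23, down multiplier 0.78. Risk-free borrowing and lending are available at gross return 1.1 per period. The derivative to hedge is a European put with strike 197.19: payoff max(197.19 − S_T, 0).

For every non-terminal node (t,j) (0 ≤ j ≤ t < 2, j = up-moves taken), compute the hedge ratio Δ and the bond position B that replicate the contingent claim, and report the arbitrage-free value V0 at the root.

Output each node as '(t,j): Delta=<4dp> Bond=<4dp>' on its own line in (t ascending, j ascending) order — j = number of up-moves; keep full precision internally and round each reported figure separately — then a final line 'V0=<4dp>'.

(0,0): Delta=-0.3097 Bond=69.4795
(1,0): Delta=-1.0000 Bond=179.2636
(1,1): Delta=-0.1319 Bond=34.6502
V0=10.3208

No-arbitrage ⇒ martingale measure with p* = (R−d)/(u−d) = 0.7111.
Payoff layer (t=2): V(2,0)=80.9856, V(2,1)=13.9446, V(2,2)=0.0000
(1,0): S=148.9800. Δ = (V_up−V_dn)/(S_up−S_dn) = (13.9446−80.9856)/(183.2454−116.2044) = -1.0000. V = [p*·13.9446 + (1−p*)·80.9856]/1.1 = 30.2836. B = V − Δ·S = 179.2636.
(1,1): S=234.9300. Δ = (V_up−V_dn)/(S_up−S_dn) = (0.0000−13.9446)/(288.9639−183.2454) = -0.1319. V = [p*·0.0000 + (1−p*)·13.9446]/1.1 = 3.6622. B = V − Δ·S = 34.6502.
(0,0): S=191.0000. Δ = (V_up−V_dn)/(S_up−S_dn) = (3.6622−30.2836)/(234.9300−148.9800) = -0.3097. V = [p*·3.6622 + (1−p*)·30.2836]/1.1 = 10.3208. B = V − Δ·S = 69.4795.
The time-0 hedge costs 10.3208, which is the no-arbitrage price.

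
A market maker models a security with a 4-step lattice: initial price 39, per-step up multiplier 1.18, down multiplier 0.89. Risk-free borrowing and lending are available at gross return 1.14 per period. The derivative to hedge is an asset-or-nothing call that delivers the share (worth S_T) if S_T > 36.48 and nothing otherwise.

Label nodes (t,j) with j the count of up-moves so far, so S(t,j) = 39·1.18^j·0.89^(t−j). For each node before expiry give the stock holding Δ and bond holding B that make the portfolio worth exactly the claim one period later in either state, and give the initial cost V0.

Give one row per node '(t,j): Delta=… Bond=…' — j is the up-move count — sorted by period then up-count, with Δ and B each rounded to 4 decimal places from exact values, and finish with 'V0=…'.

(0,0): Delta=1.0940 Bond=-3.8456
(1,0): Delta=1.5782 Bond=-21.1895
(1,1): Delta=1.0356 Bond=-1.6952
(2,0): Delta=3.6308 Bond=-87.5655
(2,1): Delta=1.3305 Bond=-14.0105
(2,2): Delta=1.0000 Bond=0.0000
(3,0): Delta=0.0000 Bond=0.0000
(3,1): Delta=4.0690 Bond=-115.7966
(3,2): Delta=1.0000 Bond=0.0000
(3,3): Delta=1.0000 Bond=0.0000
V0=38.8209

Risk-neutral probability p* = (R−d)/(u−d) = (1.14−0.89)/(1.18−0.89) = 0.8621.
Terminal values V(4,·): V(4,0)=0.0000, V(4,1)=0.0000, V(4,2)=43.0139, V(4,3)=57.0296, V(4,4)=75.6123
Node (3,0) S=27.4938: V=(p*·0.0000+(1−p*)·0.0000)/1.14=0.0000; Δ=(0.0000−0.0000)/(32.4427−24.4695)=0.0000; B=V−Δ·S=0.0000
Node (3,1) S=36.4524: V=(p*·43.0139+(1−p*)·0.0000)/1.14=32.5271; Δ=(43.0139−0.0000)/(43.0139−32.4427)=4.0690; B=V−Δ·S=-115.7966
Node (3,2) S=48.3302: V=(p*·57.0296+(1−p*)·43.0139)/1.14=48.3302; Δ=(57.0296−43.0139)/(57.0296−43.0139)=1.0000; B=V−Δ·S=0.0000
Node (3,3) S=64.0782: V=(p*·75.6123+(1−p*)·57.0296)/1.14=64.0782; Δ=(75.6123−57.0296)/(75.6123−57.0296)=1.0000; B=V−Δ·S=0.0000
Node (2,0) S=30.8919: V=(p*·32.5271+(1−p*)·0.0000)/1.14=24.5970; Δ=(32.5271−0.0000)/(36.4524−27.4938)=3.6308; B=V−Δ·S=-87.5655
Node (2,1) S=40.9578: V=(p*·48.3302+(1−p*)·32.5271)/1.14=40.4829; Δ=(48.3302−32.5271)/(48.3302−36.4524)=1.3305; B=V−Δ·S=-14.0105
Node (2,2) S=54.3036: V=(p*·64.0782+(1−p*)·48.3302)/1.14=54.3036; Δ=(64.0782−48.3302)/(64.0782−48.3302)=1.0000; B=V−Δ·S=0.0000
Node (1,0) S=34.7100: V=(p*·40.4829+(1−p*)·24.5970)/1.14=33.5892; Δ=(40.4829−24.5970)/(40.9578−30.8919)=1.5782; B=V−Δ·S=-21.1895
Node (1,1) S=46.0200: V=(p*·54.3036+(1−p*)·40.4829)/1.14=45.9625; Δ=(54.3036−40.4829)/(54.3036−40.9578)=1.0356; B=V−Δ·S=-1.6952
Node (0,0) S=39.0000: V=(p*·45.9625+(1−p*)·33.5892)/1.14=38.8209; Δ=(45.9625−33.5892)/(46.0200−34.7100)=1.0940; B=V−Δ·S=-3.8456
Each (Δ,B) replicates both successor values, so the strategy is self-financing and V0 is arbitrage-free.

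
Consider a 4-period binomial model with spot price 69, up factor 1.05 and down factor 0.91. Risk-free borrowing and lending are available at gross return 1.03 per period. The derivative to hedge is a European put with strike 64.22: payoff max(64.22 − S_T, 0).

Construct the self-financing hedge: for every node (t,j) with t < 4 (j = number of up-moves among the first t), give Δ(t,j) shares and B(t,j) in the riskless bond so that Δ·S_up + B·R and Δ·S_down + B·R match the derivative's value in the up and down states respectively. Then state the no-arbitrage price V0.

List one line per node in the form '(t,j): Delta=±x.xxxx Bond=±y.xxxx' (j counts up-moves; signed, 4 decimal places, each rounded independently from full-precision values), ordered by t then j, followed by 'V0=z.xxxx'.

(0,0): Delta=-0.0803 Bond=5.7296
(1,0): Delta=-0.3330 Bond=21.7661
(1,1): Delta=-0.0438 Bond=3.2574
(2,0): Delta=-1.0000 Bond=60.5335
(2,1): Delta=-0.2366 Bond=16.0667
(2,2): Delta=-0.0159 Bond=1.2365
(3,0): Delta=-1.0000 Bond=62.3495
(3,1): Delta=-1.0000 Bond=62.3495
(3,2): Delta=-0.1263 Bond=8.9153
(3,3): Delta=0.0000 Bond=0.0000
V0=0.1896

Since d<R<u, set p* = (R−d)/(u−d) = 0.8571; price each node as the discounted p*-expectation of its children.
Terminal values V(4,·): V(4,0)=16.9033, V(4,1)=9.6238, V(4,2)=1.2244, V(4,3)=0.0000, V(4,4)=0.0000
(3,0): S=51.9964. Δ = (V_up−V_dn)/(S_up−S_dn) = (9.6238−16.9033)/(54.5962−47.3167) = -1.0000. V = [p*·9.6238 + (1−p*)·16.9033]/1.03 = 10.3531. B = V − Δ·S = 62.3495.
(3,1): S=59.9958. Δ = (V_up−V_dn)/(S_up−S_dn) = (1.2244−9.6238)/(62.9956−54.5962) = -1.0000. V = [p*·1.2244 + (1−p*)·9.6238]/1.03 = 2.3537. B = V − Δ·S = 62.3495.
(3,2): S=69.2260. Δ = (V_up−V_dn)/(S_up−S_dn) = (0.0000−1.2244)/(72.6873−62.9956) = -0.1263. V = [p*·0.0000 + (1−p*)·1.2244]/1.03 = 0.1698. B = V − Δ·S = 8.9153.
(3,3): S=79.8761. Δ = (V_up−V_dn)/(S_up−S_dn) = (0.0000−0.0000)/(83.8699−72.6873) = 0.0000. V = [p*·0.0000 + (1−p*)·0.0000]/1.03 = 0.0000. B = V − Δ·S = 0.0000.
(2,0): S=57.1389. Δ = (V_up−V_dn)/(S_up−S_dn) = (2.3537−10.3531)/(59.9958−51.9964) = -1.0000. V = [p*·2.3537 + (1−p*)·10.3531]/1.03 = 3.3946. B = V − Δ·S = 60.5335.
(2,1): S=65.9295. Δ = (V_up−V_dn)/(S_up−S_dn) = (0.1698−2.3537)/(69.2260−59.9958) = -0.2366. V = [p*·0.1698 + (1−p*)·2.3537]/1.03 = 0.4678. B = V − Δ·S = 16.0667.
(2,2): S=76.0725. Δ = (V_up−V_dn)/(S_up−S_dn) = (0.0000−0.1698)/(79.8761−69.2260) = -0.0159. V = [p*·0.0000 + (1−p*)·0.1698]/1.03 = 0.0236. B = V − Δ·S = 1.2365.
(1,0): S=62.7900. Δ = (V_up−V_dn)/(S_up−S_dn) = (0.4678−3.3946)/(65.9295−57.1389) = -0.3330. V = [p*·0.4678 + (1−p*)·3.3946]/1.03 = 0.8601. B = V − Δ·S = 21.7661.
(1,1): S=72.4500. Δ = (V_up−V_dn)/(S_up−S_dn) = (0.0236−0.4678)/(76.0725−65.9295) = -0.0438. V = [p*·0.0236 + (1−p*)·0.4678]/1.03 = 0.0845. B = V − Δ·S = 3.2574.
(0,0): S=69.0000. Δ = (V_up−V_dn)/(S_up−S_dn) = (0.0845−0.8601)/(72.4500−62.7900) = -0.0803. V = [p*·0.0845 + (1−p*)·0.8601]/1.03 = 0.1896. B = V − Δ·S = 5.7296.
Root portfolio cost Δ·69+B reproduces V0=0.1896.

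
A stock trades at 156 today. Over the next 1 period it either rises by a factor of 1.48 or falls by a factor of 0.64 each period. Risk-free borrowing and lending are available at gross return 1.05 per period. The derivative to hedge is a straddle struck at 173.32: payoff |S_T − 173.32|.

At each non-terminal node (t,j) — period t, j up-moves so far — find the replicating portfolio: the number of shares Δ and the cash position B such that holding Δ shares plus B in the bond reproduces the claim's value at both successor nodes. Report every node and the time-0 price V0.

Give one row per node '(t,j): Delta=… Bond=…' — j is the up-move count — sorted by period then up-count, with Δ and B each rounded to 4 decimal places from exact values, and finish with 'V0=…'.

(0,0): Delta=-0.1215 Bond=81.5329
V0=62.5805

Risk-neutral probability p* = (R−d)/(u−d) = (1.05−0.64)/(1.48−0.64) = 0.4881.
Payoff layer (t=1): V(1,0)=73.4800, V(1,1)=57.5600
Node (0,0) S=156.0000: V=(p*·57.5600+(1−p*)·73.4800)/1.05=62.5805; Δ=(57.5600−73.4800)/(230.8800−99.8400)=-0.1215; B=V−Δ·S=81.5329
Self-financing check: at every node Δ·S+B equals the discounted successor values.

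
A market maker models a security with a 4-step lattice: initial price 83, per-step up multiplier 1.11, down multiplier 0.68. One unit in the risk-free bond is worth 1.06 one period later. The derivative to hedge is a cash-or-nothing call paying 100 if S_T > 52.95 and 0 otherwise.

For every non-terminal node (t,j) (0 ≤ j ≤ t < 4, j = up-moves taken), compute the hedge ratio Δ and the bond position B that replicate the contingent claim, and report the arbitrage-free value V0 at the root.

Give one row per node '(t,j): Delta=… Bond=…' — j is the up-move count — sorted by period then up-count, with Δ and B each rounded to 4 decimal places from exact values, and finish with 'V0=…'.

(0,0): Delta=0.6409 Bond=20.5418
(1,0): Delta=2.8639 Bond=-103.6939
(1,1): Delta=0.4617 Bond=38.2833
(2,0): Delta=0.0000 Bond=0.0000
(2,1): Delta=3.0948 Bond=-124.3781
(2,2): Delta=0.2495 Bond=62.2853
(3,0): Delta=0.0000 Bond=0.0000
(3,1): Delta=0.0000 Bond=0.0000
(3,2): Delta=3.3442 Bond=-149.1882
(3,3): Delta=0.0000 Bond=94.3396
V0=73.7363

Under the risk-neutral measure, an up-move has probability p* = (R−d)/(u−d) = 0.8837 and values discount at R = 1.06.
At expiry t=4: V(4,0)=0.0000, V(4,1)=0.0000, V(4,2)=0.0000, V(4,3)=100.0000, V(4,4)=100.0000
Node (3,0) S=26.0979: V=(p*·0.0000+(1−p*)·0.0000)/1.06=0.0000; Δ=(0.0000−0.0000)/(28.9686−17.7465)=0.0000; B=V−Δ·S=0.0000
Node (3,1) S=42.6009: V=(p*·0.0000+(1−p*)·0.0000)/1.06=0.0000; Δ=(0.0000−0.0000)/(47.2870−28.9686)=0.0000; B=V−Δ·S=0.0000
Node (3,2) S=69.5397: V=(p*·100.0000+(1−p*)·0.0000)/1.06=83.3699; Δ=(100.0000−0.0000)/(77.1891−47.2870)=3.3442; B=V−Δ·S=-149.1882
Node (3,3) S=113.5134: V=(p*·100.0000+(1−p*)·100.0000)/1.06=94.3396; Δ=(100.0000−100.0000)/(125.9998−77.1891)=0.0000; B=V−Δ·S=94.3396
Node (2,0) S=38.3792: V=(p*·0.0000+(1−p*)·0.0000)/1.06=0.0000; Δ=(0.0000−0.0000)/(42.6009−26.0979)=0.0000; B=V−Δ·S=0.0000
Node (2,1) S=62.6484: V=(p*·83.3699+(1−p*)·0.0000)/1.06=69.5054; Δ=(83.3699−0.0000)/(69.5397−42.6009)=3.0948; B=V−Δ·S=-124.3781
Node (2,2) S=102.2643: V=(p*·94.3396+(1−p*)·83.3699)/1.06=87.7963; Δ=(94.3396−83.3699)/(113.5134−69.5397)=0.2495; B=V−Δ·S=62.2853
Node (1,0) S=56.4400: V=(p*·69.5054+(1−p*)·0.0000)/1.06=57.9466; Δ=(69.5054−0.0000)/(62.6484−38.3792)=2.8639; B=V−Δ·S=-103.6939
Node (1,1) S=92.1300: V=(p*·87.7963+(1−p*)·69.5054)/1.06=80.8202; Δ=(87.7963−69.5054)/(102.2643−62.6484)=0.4617; B=V−Δ·S=38.2833
Node (0,0) S=83.0000: V=(p*·80.8202+(1−p*)·57.9466)/1.06=73.7363; Δ=(80.8202−57.9466)/(92.1300−56.4400)=0.6409; B=V−Δ·S=20.5418
Self-financing check: at every node Δ·S+B equals the discounted successor values.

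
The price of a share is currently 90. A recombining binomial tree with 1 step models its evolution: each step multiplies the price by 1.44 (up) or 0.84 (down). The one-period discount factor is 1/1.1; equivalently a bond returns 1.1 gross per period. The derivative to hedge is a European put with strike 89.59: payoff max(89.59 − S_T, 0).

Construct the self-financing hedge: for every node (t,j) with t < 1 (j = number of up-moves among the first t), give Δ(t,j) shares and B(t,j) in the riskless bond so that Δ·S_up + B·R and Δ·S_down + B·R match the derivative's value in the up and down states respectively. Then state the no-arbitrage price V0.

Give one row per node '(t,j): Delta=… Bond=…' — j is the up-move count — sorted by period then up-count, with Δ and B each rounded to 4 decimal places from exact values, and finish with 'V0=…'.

The replicating-portfolio and risk-neutral prices coincide; use p* = (1.1−0.84)/(1.44−0.84) = 0.4333 for the latter.
At expiry t=1: V(1,0)=13.9900, V(1,1)=0.0000
(0,0): S=90.0000. Δ = (V_up−V_dn)/(S_up−S_dn) = (0.0000−13.9900)/(129.6000−75.6000) = -0.2591. V = [p*·0.0000 + (1−p*)·13.9900]/1.1 = 7.2070. B = V − Δ·S = 30.5236.
The time-0 hedge costs 7.2070, which is the no-arbitrage price.

(0,0): Delta=-0.2591 Bond=30.5236
V0=7.2070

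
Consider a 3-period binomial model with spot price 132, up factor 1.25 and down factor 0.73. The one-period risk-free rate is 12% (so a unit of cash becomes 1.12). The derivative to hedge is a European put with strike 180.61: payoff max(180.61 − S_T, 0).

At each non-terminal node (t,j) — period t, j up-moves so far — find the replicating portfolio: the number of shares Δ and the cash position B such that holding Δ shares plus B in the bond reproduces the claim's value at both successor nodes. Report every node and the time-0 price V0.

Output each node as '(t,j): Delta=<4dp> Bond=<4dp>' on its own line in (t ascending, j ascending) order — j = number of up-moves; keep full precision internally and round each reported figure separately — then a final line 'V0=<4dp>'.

(0,0): Delta=-0.4956 Bond=85.1617
(1,0): Delta=-1.0000 Bond=143.9812
(1,1): Delta=-0.3975 Bond=79.1810
(2,0): Delta=-1.0000 Bond=161.2589
(2,1): Delta=-1.0000 Bond=161.2589
(2,2): Delta=-0.2802 Bond=64.4907
V0=19.7372

Under the risk-neutral measure, an up-move has probability p* = (R−d)/(u−d) = 0.7500 and values discount at R = 1.12.
Terminal values V(3,·): V(3,0)=129.2598, V(3,1)=92.6815, V(3,2)=30.0475, V(3,3)=0.0000
  t=2,j=0: stock 70.3428 → up 87.9285 (V=92.6815), down 51.3502 (V=129.2598). Price 90.9161; hedge Δ=-1.0000, bond B=161.2589.
  t=2,j=1: stock 120.4500 → up 150.5625 (V=30.0475), down 87.9285 (V=92.6815). Price 40.8089; hedge Δ=-1.0000, bond B=161.2589.
  t=2,j=2: stock 206.2500 → up 257.8125 (V=0.0000), down 150.5625 (V=30.0475). Price 6.7070; hedge Δ=-0.2802, bond B=64.4907.
  t=1,j=0: stock 96.3600 → up 120.4500 (V=40.8089), down 70.3428 (V=90.9161). Price 47.6212; hedge Δ=-1.0000, bond B=143.9812.
  t=1,j=1: stock 165.0000 → up 206.2500 (V=6.7070), down 120.4500 (V=40.8089). Price 13.6005; hedge Δ=-0.3975, bond B=79.1810.
  t=0,j=0: stock 132.0000 → up 165.0000 (V=13.6005), down 96.3600 (V=47.6212). Price 19.7372; hedge Δ=-0.4956, bond B=85.1617.
Self-financing check: at every node Δ·S+B equals the discounted successor values.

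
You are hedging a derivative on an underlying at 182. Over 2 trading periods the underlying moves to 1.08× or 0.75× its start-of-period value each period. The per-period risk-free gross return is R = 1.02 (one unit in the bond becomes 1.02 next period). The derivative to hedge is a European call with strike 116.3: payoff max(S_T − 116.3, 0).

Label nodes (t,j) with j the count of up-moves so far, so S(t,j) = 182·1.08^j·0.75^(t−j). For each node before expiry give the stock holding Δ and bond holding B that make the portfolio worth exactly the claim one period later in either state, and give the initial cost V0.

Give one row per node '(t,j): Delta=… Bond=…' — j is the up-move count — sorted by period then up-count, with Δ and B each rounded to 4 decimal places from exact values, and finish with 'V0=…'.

(0,0): Delta=0.9587 Bond=-103.8197
(1,0): Delta=0.6909 Bond=-69.3405
(1,1): Delta=1.0000 Bond=-114.0196
V0=70.6585

No-arbitrage ⇒ martingale measure with p* = (R−d)/(u−d) = 0.8182.
Terminal values V(2,·): V(2,0)=0.0000, V(2,1)=31.1200, V(2,2)=95.9848
(1,0): S=136.5000. Δ = (V_up−V_dn)/(S_up−S_dn) = (31.1200−0.0000)/(147.4200−102.3750) = 0.6909. V = [p*·31.1200 + (1−p*)·0.0000]/1.02 = 24.9626. B = V − Δ·S = -69.3405.
(1,1): S=196.5600. Δ = (V_up−V_dn)/(S_up−S_dn) = (95.9848−31.1200)/(212.2848−147.4200) = 1.0000. V = [p*·95.9848 + (1−p*)·31.1200]/1.02 = 82.5404. B = V − Δ·S = -114.0196.
(0,0): S=182.0000. Δ = (V_up−V_dn)/(S_up−S_dn) = (82.5404−24.9626)/(196.5600−136.5000) = 0.9587. V = [p*·82.5404 + (1−p*)·24.9626]/1.02 = 70.6585. B = V − Δ·S = -103.8197.
Self-financing check: at every node Δ·S+B equals the discounted successor values.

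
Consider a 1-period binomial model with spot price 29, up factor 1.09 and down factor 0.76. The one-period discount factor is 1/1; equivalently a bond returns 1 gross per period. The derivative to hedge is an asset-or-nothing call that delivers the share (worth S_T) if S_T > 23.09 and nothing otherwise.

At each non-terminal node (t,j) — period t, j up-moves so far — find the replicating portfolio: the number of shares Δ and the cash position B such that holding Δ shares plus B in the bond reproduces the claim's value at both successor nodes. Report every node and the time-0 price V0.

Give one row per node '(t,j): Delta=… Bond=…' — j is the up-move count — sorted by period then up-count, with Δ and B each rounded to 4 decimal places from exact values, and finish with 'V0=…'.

Risk-neutral probability p* = (R−d)/(u−d) = (1−0.76)/(1.09−0.76) = 0.7273.
At expiry t=1: V(1,0)=0.0000, V(1,1)=31.6100
  t=0,j=0: stock 29.0000 → up 31.6100 (V=31.6100), down 22.0400 (V=0.0000). Price 22.9891; hedge Δ=3.3030, bond B=-72.7988.
The time-0 hedge costs 22.9891, which is the no-arbitrage price.

(0,0): Delta=3.3030 Bond=-72.7988
V0=22.9891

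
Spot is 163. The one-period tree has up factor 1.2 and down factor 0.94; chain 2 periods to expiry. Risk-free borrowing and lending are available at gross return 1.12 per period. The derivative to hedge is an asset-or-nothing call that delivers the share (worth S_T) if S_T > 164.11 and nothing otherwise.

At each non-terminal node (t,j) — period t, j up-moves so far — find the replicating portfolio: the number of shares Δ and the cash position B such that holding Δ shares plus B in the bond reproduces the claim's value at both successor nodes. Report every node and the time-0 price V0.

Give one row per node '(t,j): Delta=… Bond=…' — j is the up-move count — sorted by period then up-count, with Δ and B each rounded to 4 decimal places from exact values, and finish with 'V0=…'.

(0,0): Delta=1.9336 Bond=-163.0541
(1,0): Delta=4.6154 Bond=-593.5170
(1,1): Delta=1.0000 Bond=0.0000
V0=152.1297

Risk-neutral probability p* = (R−d)/(u−d) = (1.12−0.94)/(1.2−0.94) = 0.6923.
Terminal payoffs: V(2,0)=0.0000, V(2,1)=183.8640, V(2,2)=234.7200
Node (1,0) S=153.2200: V=(p*·183.8640+(1−p*)·0.0000)/1.12=113.6522; Δ=(183.8640−0.0000)/(183.8640−144.0268)=4.6154; B=V−Δ·S=-593.5170
Node (1,1) S=195.6000: V=(p*·234.7200+(1−p*)·183.8640)/1.12=195.6000; Δ=(234.7200−183.8640)/(234.7200−183.8640)=1.0000; B=V−Δ·S=0.0000
Node (0,0) S=163.0000: V=(p*·195.6000+(1−p*)·113.6522)/1.12=152.1297; Δ=(195.6000−113.6522)/(195.6000−153.2200)=1.9336; B=V−Δ·S=-163.0541
Each (Δ,B) replicates both successor values, so the strategy is self-financing and V0 is arbitrage-free.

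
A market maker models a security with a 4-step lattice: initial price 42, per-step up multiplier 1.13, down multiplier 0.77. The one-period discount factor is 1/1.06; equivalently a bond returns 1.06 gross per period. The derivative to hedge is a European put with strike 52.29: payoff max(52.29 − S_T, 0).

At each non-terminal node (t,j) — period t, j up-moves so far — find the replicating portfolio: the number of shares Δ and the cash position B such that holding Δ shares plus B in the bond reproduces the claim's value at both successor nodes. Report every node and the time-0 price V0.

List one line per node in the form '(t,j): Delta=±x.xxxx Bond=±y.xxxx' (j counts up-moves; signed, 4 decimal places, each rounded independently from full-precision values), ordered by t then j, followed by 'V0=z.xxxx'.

(0,0): Delta=-0.5300 Bond=27.0804
(1,0): Delta=-1.0000 Bond=43.9037
(1,1): Delta=-0.4527 Bond=25.0366
(2,0): Delta=-1.0000 Bond=46.5379
(2,1): Delta=-1.0000 Bond=46.5379
(2,2): Delta=-0.3627 Bond=21.7114
(3,0): Delta=-1.0000 Bond=49.3302
(3,1): Delta=-1.0000 Bond=49.3302
(3,2): Delta=-1.0000 Bond=49.3302
(3,3): Delta=-0.2579 Bond=16.6619
V0=4.8187

Risk-neutral probability p* = (R−d)/(u−d) = (1.06−0.77)/(1.13−0.77) = 0.8056.
At expiry t=4: V(4,0)=37.5257, V(4,1)=30.6229, V(4,2)=20.4929, V(4,3)=5.6267, V(4,4)=0.0000
(3,0): S=19.1744. Δ = (V_up−V_dn)/(S_up−S_dn) = (30.6229−37.5257)/(21.6671−14.7643) = -1.0000. V = [p*·30.6229 + (1−p*)·37.5257]/1.06 = 30.1558. B = V − Δ·S = 49.3302.
(3,1): S=28.1390. Δ = (V_up−V_dn)/(S_up−S_dn) = (20.4929−30.6229)/(31.7971−21.6671) = -1.0000. V = [p*·20.4929 + (1−p*)·30.6229]/1.06 = 21.1912. B = V − Δ·S = 49.3302.
(3,2): S=41.2949. Δ = (V_up−V_dn)/(S_up−S_dn) = (5.6267−20.4929)/(46.6633−31.7971) = -1.0000. V = [p*·5.6267 + (1−p*)·20.4929]/1.06 = 8.0352. B = V − Δ·S = 49.3302.
(3,3): S=60.6017. Δ = (V_up−V_dn)/(S_up−S_dn) = (0.0000−5.6267)/(68.4799−46.6633) = -0.2579. V = [p*·0.0000 + (1−p*)·5.6267]/1.06 = 1.0322. B = V − Δ·S = 16.6619.
(2,0): S=24.9018. Δ = (V_up−V_dn)/(S_up−S_dn) = (21.1912−30.1558)/(28.1390−19.1744) = -1.0000. V = [p*·21.1912 + (1−p*)·30.1558]/1.06 = 21.6361. B = V − Δ·S = 46.5379.
(2,1): S=36.5442. Δ = (V_up−V_dn)/(S_up−S_dn) = (8.0352−21.1912)/(41.2949−28.1390) = -1.0000. V = [p*·8.0352 + (1−p*)·21.1912]/1.06 = 9.9937. B = V − Δ·S = 46.5379.
(2,2): S=53.6298. Δ = (V_up−V_dn)/(S_up−S_dn) = (1.0322−8.0352)/(60.6017−41.2949) = -0.3627. V = [p*·1.0322 + (1−p*)·8.0352]/1.06 = 2.2584. B = V − Δ·S = 21.7114.
(1,0): S=32.3400. Δ = (V_up−V_dn)/(S_up−S_dn) = (9.9937−21.6361)/(36.5442−24.9018) = -1.0000. V = [p*·9.9937 + (1−p*)·21.6361]/1.06 = 11.5637. B = V − Δ·S = 43.9037.
(1,1): S=47.4600. Δ = (V_up−V_dn)/(S_up−S_dn) = (2.2584−9.9937)/(53.6298−36.5442) = -0.4527. V = [p*·2.2584 + (1−p*)·9.9937]/1.06 = 3.5495. B = V − Δ·S = 25.0366.
(0,0): S=42.0000. Δ = (V_up−V_dn)/(S_up−S_dn) = (3.5495−11.5637)/(47.4600−32.3400) = -0.5300. V = [p*·3.5495 + (1−p*)·11.5637]/1.06 = 4.8187. B = V − Δ·S = 27.0804.
The time-0 hedge costs 4.8187, which is the no-arbitrage price.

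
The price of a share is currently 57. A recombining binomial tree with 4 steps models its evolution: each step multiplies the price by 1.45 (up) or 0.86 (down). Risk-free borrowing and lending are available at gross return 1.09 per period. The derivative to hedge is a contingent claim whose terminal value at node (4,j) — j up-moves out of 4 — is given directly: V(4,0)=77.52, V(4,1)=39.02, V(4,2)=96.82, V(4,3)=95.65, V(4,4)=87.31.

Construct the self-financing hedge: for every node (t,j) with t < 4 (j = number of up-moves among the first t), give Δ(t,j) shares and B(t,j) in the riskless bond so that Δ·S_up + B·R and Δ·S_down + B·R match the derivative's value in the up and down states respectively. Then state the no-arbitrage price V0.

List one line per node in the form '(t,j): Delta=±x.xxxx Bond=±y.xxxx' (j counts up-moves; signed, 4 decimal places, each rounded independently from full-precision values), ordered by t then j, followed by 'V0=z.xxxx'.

(0,0): Delta=0.3582 Bond=31.4959
(1,0): Delta=0.3779 Bond=33.3659
(1,1): Delta=0.3400 Bond=35.8405
(2,0): Delta=-0.0354 Bond=53.7916
(2,1): Delta=0.7616 Bond=9.0983
(2,2): Delta=-0.0514 Bond=85.9722
(3,0): Delta=-1.7999 Bond=122.6043
(3,1): Delta=1.6026 Bond=-41.4962
(3,2): Delta=-0.0192 Bond=90.3903
(3,3): Delta=-0.0813 Bond=98.9051
V0=51.9144

Since d<R<u, set p* = (R−d)/(u−d) = 0.3898; price each node as the discounted p*-expectation of its children.
At expiry t=4: V(4,0)=77.5200, V(4,1)=39.0200, V(4,2)=96.8200, V(4,3)=95.6500, V(4,4)=87.3100
  t=3,j=0: stock 36.2552 → up 52.5700 (V=39.0200), down 31.1795 (V=77.5200). Price 57.3500; hedge Δ=-1.7999, bond B=122.6043.
  t=3,j=1: stock 61.1279 → up 88.6355 (V=96.8200), down 52.5700 (V=39.0200). Price 56.4699; hedge Δ=1.6026, bond B=-41.4962.
  t=3,j=2: stock 103.0645 → up 149.4436 (V=95.6500), down 88.6355 (V=96.8200). Price 88.4072; hedge Δ=-0.0192, bond B=90.3903.
  t=3,j=3: stock 173.7716 → up 251.9689 (V=87.3100), down 149.4436 (V=95.6500). Price 84.7696; hedge Δ=-0.0813, bond B=98.9051.
  t=2,j=0: stock 42.1572 → up 61.1279 (V=56.4699), down 36.2552 (V=57.3500). Price 52.2999; hedge Δ=-0.0354, bond B=53.7916.
  t=2,j=1: stock 71.0790 → up 103.0645 (V=88.4072), down 61.1279 (V=56.4699). Price 63.2294; hedge Δ=0.7616, bond B=9.0983.
  t=2,j=2: stock 119.8425 → up 173.7716 (V=84.7696), down 103.0645 (V=88.4072). Price 79.8066; hedge Δ=-0.0514, bond B=85.9722.
  t=1,j=0: stock 49.0200 → up 71.0790 (V=63.2294), down 42.1572 (V=52.2999). Price 51.8904; hedge Δ=0.3779, bond B=33.3659.
  t=1,j=1: stock 82.6500 → up 119.8425 (V=79.8066), down 71.0790 (V=63.2294). Price 63.9373; hedge Δ=0.3400, bond B=35.8405.
  t=0,j=0: stock 57.0000 → up 82.6500 (V=63.9373), down 49.0200 (V=51.8904). Price 51.9144; hedge Δ=0.3582, bond B=31.4959.
Each (Δ,B) replicates both successor values, so the strategy is self-financing and V0 is arbitrage-free.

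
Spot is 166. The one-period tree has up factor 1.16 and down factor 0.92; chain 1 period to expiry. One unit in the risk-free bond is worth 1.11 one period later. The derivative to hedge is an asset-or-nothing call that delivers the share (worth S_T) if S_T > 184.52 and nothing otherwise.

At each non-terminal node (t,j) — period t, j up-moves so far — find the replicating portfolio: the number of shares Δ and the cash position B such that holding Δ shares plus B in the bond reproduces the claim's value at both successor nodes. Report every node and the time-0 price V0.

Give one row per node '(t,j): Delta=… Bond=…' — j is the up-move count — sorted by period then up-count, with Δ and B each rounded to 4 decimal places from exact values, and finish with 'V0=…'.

Since d<R<u, set p* = (R−d)/(u−d) = 0.7917; price each node as the discounted p*-expectation of its children.
At expiry t=1: V(1,0)=0.0000, V(1,1)=192.5600
Node (0,0) S=166.0000: V=(p*·192.5600+(1−p*)·0.0000)/1.11=137.3363; Δ=(192.5600−0.0000)/(192.5600−152.7200)=4.8333; B=V−Δ·S=-664.9970
The time-0 hedge costs 137.3363, which is the no-arbitrage price.

(0,0): Delta=4.8333 Bond=-664.9970
V0=137.3363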